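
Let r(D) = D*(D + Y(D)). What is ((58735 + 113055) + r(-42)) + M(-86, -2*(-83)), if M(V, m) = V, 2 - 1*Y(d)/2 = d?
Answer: 169772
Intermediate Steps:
Y(d) = 4 - 2*d
r(D) = D*(4 - D) (r(D) = D*(D + (4 - 2*D)) = D*(4 - D))
((58735 + 113055) + r(-42)) + M(-86, -2*(-83)) = ((58735 + 113055) - 42*(4 - 1*(-42))) - 86 = (171790 - 42*(4 + 42)) - 86 = (171790 - 42*46) - 86 = (171790 - 1932) - 86 = 169858 - 86 = 169772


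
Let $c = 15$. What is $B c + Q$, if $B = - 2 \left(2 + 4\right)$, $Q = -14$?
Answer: $-194$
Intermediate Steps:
$B = -12$ ($B = \left(-2\right) 6 = -12$)
$B c + Q = \left(-12\right) 15 - 14 = -180 - 14 = -194$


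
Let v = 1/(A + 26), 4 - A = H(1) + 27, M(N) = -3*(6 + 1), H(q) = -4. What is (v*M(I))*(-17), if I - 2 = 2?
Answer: 51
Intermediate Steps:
I = 4 (I = 2 + 2 = 4)
M(N) = -21 (M(N) = -3*7 = -21)
A = -19 (A = 4 - (-4 + 27) = 4 - 1*23 = 4 - 23 = -19)
v = ⅐ (v = 1/(-19 + 26) = 1/7 = ⅐ ≈ 0.14286)
(v*M(I))*(-17) = ((⅐)*(-21))*(-17) = -3*(-17) = 51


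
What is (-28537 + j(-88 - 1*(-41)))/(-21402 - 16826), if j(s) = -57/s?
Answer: 670591/898358 ≈ 0.74646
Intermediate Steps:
(-28537 + j(-88 - 1*(-41)))/(-21402 - 16826) = (-28537 - 57/(-88 - 1*(-41)))/(-21402 - 16826) = (-28537 - 57/(-88 + 41))/(-38228) = (-28537 - 57/(-47))*(-1/38228) = (-28537 - 57*(-1/47))*(-1/38228) = (-28537 + 57/47)*(-1/38228) = -1341182/47*(-1/38228) = 670591/898358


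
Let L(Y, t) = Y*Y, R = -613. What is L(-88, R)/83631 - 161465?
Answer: -13503471671/83631 ≈ -1.6147e+5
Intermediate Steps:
L(Y, t) = Y²
L(-88, R)/83631 - 161465 = (-88)²/83631 - 161465 = 7744*(1/83631) - 161465 = 7744/83631 - 161465 = -13503471671/83631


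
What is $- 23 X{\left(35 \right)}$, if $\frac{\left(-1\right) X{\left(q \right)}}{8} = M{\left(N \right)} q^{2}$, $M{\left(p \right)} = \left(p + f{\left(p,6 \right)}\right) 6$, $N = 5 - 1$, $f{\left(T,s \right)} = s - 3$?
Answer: $9466800$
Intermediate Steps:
$f{\left(T,s \right)} = -3 + s$
$N = 4$ ($N = 5 - 1 = 4$)
$M{\left(p \right)} = 18 + 6 p$ ($M{\left(p \right)} = \left(p + \left(-3 + 6\right)\right) 6 = \left(p + 3\right) 6 = \left(3 + p\right) 6 = 18 + 6 p$)
$X{\left(q \right)} = - 336 q^{2}$ ($X{\left(q \right)} = - 8 \left(18 + 6 \cdot 4\right) q^{2} = - 8 \left(18 + 24\right) q^{2} = - 8 \cdot 42 q^{2} = - 336 q^{2}$)
$- 23 X{\left(35 \right)} = - 23 \left(- 336 \cdot 35^{2}\right) = - 23 \left(\left(-336\right) 1225\right) = \left(-23\right) \left(-411600\right) = 9466800$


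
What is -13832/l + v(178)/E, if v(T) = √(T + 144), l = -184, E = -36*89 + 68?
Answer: 1729/23 - √322/3136 ≈ 75.168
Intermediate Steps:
E = -3136 (E = -3204 + 68 = -3136)
v(T) = √(144 + T)
-13832/l + v(178)/E = -13832/(-184) + √(144 + 178)/(-3136) = -13832*(-1/184) + √322*(-1/3136) = 1729/23 - √322/3136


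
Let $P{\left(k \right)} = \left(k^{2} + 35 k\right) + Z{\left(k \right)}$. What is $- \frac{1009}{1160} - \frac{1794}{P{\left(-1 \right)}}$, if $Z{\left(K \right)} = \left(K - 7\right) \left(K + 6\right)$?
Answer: $\frac{1003187}{42920} \approx 23.373$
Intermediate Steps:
$Z{\left(K \right)} = \left(-7 + K\right) \left(6 + K\right)$
$P{\left(k \right)} = -42 + 2 k^{2} + 34 k$ ($P{\left(k \right)} = \left(k^{2} + 35 k\right) - \left(42 + k - k^{2}\right) = -42 + 2 k^{2} + 34 k$)
$- \frac{1009}{1160} - \frac{1794}{P{\left(-1 \right)}} = - \frac{1009}{1160} - \frac{1794}{-42 + 2 \left(-1\right)^{2} + 34 \left(-1\right)} = \left(-1009\right) \frac{1}{1160} - \frac{1794}{-42 + 2 \cdot 1 - 34} = - \frac{1009}{1160} - \frac{1794}{-42 + 2 - 34} = - \frac{1009}{1160} - \frac{1794}{-74} = - \frac{1009}{1160} - - \frac{897}{37} = - \frac{1009}{1160} + \frac{897}{37} = \frac{1003187}{42920}$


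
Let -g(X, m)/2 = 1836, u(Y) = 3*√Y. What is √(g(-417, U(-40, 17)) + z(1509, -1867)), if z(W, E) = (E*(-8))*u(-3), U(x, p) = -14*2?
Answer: 2*√(-918 + 11202*I*√3) ≈ 192.39 + 201.7*I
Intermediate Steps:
U(x, p) = -28
g(X, m) = -3672 (g(X, m) = -2*1836 = -3672)
z(W, E) = -24*I*E*√3 (z(W, E) = (E*(-8))*(3*√(-3)) = (-8*E)*(3*(I*√3)) = (-8*E)*(3*I*√3) = -24*I*E*√3)
√(g(-417, U(-40, 17)) + z(1509, -1867)) = √(-3672 - 24*I*(-1867)*√3) = √(-3672 + 44808*I*√3)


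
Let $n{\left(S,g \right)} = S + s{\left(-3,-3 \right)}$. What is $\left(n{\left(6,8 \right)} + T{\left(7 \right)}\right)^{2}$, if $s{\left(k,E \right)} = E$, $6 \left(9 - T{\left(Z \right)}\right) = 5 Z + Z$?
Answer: $25$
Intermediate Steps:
$T{\left(Z \right)} = 9 - Z$ ($T{\left(Z \right)} = 9 - \frac{5 Z + Z}{6} = 9 - \frac{6 Z}{6} = 9 - Z$)
$n{\left(S,g \right)} = -3 + S$ ($n{\left(S,g \right)} = S - 3 = -3 + S$)
$\left(n{\left(6,8 \right)} + T{\left(7 \right)}\right)^{2} = \left(\left(-3 + 6\right) + \left(9 - 7\right)\right)^{2} = \left(3 + \left(9 - 7\right)\right)^{2} = \left(3 + 2\right)^{2} = 5^{2} = 25$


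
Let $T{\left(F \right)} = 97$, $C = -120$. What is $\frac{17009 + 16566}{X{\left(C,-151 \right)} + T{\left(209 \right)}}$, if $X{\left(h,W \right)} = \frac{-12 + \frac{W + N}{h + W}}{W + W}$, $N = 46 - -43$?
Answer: $\frac{1373922575}{3970932} \approx 346.0$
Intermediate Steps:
$N = 89$ ($N = 46 + 43 = 89$)
$X{\left(h,W \right)} = \frac{-12 + \frac{89 + W}{W + h}}{2 W}$ ($X{\left(h,W \right)} = \frac{-12 + \frac{W + 89}{h + W}}{W + W} = \frac{-12 + \frac{89 + W}{W + h}}{2 W}$)
$\frac{17009 + 16566}{X{\left(C,-151 \right)} + T{\left(209 \right)}} = \frac{17009 + 16566}{\frac{89 - -1440 - -1661}{2 \left(-151\right) \left(-151 - 120\right)} + 97} = \frac{33575}{\frac{1}{2} \left(- \frac{1}{151}\right) \frac{1}{-271} \left(89 + 1440 + 1661\right) + 97} = \frac{33575}{\frac{1}{2} \left(- \frac{1}{151}\right) \left(- \frac{1}{271}\right) 3190 + 97} = \frac{33575}{\frac{1595}{40921} + 97} = \frac{33575}{\frac{3970932}{40921}} = 33575 \cdot \frac{40921}{3970932} = \frac{1373922575}{3970932}$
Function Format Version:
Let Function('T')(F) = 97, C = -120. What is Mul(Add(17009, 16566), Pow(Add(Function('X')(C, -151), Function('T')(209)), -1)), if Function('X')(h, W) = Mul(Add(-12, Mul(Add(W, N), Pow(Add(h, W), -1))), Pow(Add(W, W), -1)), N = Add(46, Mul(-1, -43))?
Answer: Rational(1373922575, 3970932) ≈ 346.00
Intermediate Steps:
N = 89 (N = Add(46, 43) = 89)
Function('X')(h, W) = Mul(Rational(1, 2), Pow(W, -1), Add(-12, Mul(Pow(Add(W, h), -1), Add(89, W)))) (Function('X')(h, W) = Mul(Add(-12, Mul(Add(W, 89), Pow(Add(h, W), -1))), Pow(Add(W, W), -1)) = Mul(Add(-12, Mul(Add(89, W), Pow(Add(W, h), -1))), Pow(Mul(2, W), -1)) = Mul(Add(-12, Mul(Pow(Add(W, h), -1), Add(89, W))), Mul(Rational(1, 2), Pow(W, -1))) = Mul(Rational(1, 2), Pow(W, -1), Add(-12, Mul(Pow(Add(W, h), -1), Add(89, W)))))
Mul(Add(17009, 16566), Pow(Add(Function('X')(C, -151), Function('T')(209)), -1)) = Mul(Add(17009, 16566), Pow(Add(Mul(Rational(1, 2), Pow(-151, -1), Pow(Add(-151, -120), -1), Add(89, Mul(-12, -120), Mul(-11, -151))), 97), -1)) = Mul(33575, Pow(Add(Mul(Rational(1, 2), Rational(-1, 151), Pow(-271, -1), Add(89, 1440, 1661)), 97), -1)) = Mul(33575, Pow(Add(Mul(Rational(1, 2), Rational(-1, 151), Rational(-1, 271), 3190), 97), -1)) = Mul(33575, Pow(Add(Rational(1595, 40921), 97), -1)) = Mul(33575, Pow(Rational(3970932, 40921), -1)) = Mul(33575, Rational(40921, 3970932)) = Rational(1373922575, 3970932)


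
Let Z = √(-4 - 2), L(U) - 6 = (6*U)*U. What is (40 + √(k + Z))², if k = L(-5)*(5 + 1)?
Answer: (40 + √(936 + I*√6))² ≈ 4983.5 + 5.65*I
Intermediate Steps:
L(U) = 6 + 6*U² (L(U) = 6 + (6*U)*U = 6 + 6*U²)
Z = I*√6 (Z = √(-6) = I*√6 ≈ 2.4495*I)
k = 936 (k = (6 + 6*(-5)²)*(5 + 1) = (6 + 6*25)*6 = (6 + 150)*6 = 156*6 = 936)
(40 + √(k + Z))² = (40 + √(936 + I*√6))²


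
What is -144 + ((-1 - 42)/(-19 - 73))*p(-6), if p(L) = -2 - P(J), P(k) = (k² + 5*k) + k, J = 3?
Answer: -14495/92 ≈ -157.55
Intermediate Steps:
P(k) = k² + 6*k
p(L) = -29 (p(L) = -2 - 3*(6 + 3) = -2 - 3*9 = -2 - 1*27 = -2 - 27 = -29)
-144 + ((-1 - 42)/(-19 - 73))*p(-6) = -144 + ((-1 - 42)/(-19 - 73))*(-29) = -144 - 43/(-92)*(-29) = -144 - 43*(-1/92)*(-29) = -144 + (43/92)*(-29) = -144 - 1247/92 = -14495/92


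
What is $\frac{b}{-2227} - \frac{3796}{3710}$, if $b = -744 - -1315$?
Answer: $- \frac{5286051}{4131085} \approx -1.2796$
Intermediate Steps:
$b = 571$ ($b = -744 + 1315 = 571$)
$\frac{b}{-2227} - \frac{3796}{3710} = \frac{571}{-2227} - \frac{3796}{3710} = 571 \left(- \frac{1}{2227}\right) - \frac{1898}{1855} = - \frac{571}{2227} - \frac{1898}{1855} = - \frac{5286051}{4131085}$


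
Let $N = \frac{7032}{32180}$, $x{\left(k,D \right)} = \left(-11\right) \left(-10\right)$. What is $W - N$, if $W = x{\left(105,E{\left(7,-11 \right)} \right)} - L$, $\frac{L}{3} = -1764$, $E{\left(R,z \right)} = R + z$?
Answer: $\frac{43457332}{8045} \approx 5401.8$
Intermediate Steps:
$x{\left(k,D \right)} = 110$
$L = -5292$ ($L = 3 \left(-1764\right) = -5292$)
$W = 5402$ ($W = 110 - -5292 = 110 + 5292 = 5402$)
$N = \frac{1758}{8045}$ ($N = 7032 \cdot \frac{1}{32180} = \frac{1758}{8045} \approx 0.21852$)
$W - N = 5402 - \frac{1758}{8045} = \frac{43457332}{8045}$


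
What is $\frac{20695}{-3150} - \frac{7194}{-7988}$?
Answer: $- \frac{3566264}{629055} \approx -5.6692$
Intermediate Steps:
$\frac{20695}{-3150} - \frac{7194}{-7988} = 20695 \left(- \frac{1}{3150}\right) - - \frac{3597}{3994} = - \frac{4139}{630} + \frac{3597}{3994} = - \frac{3566264}{629055}$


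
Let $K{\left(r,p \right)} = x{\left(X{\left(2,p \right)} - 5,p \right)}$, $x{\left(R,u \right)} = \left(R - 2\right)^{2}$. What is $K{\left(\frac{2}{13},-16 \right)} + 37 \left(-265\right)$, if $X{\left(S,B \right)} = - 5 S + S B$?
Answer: $-7404$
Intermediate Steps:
$X{\left(S,B \right)} = - 5 S + B S$
$x{\left(R,u \right)} = \left(-2 + R\right)^{2}$
$K{\left(r,p \right)} = \left(-17 + 2 p\right)^{2}$ ($K{\left(r,p \right)} = \left(-2 + \left(2 \left(-5 + p\right) - 5\right)\right)^{2} = \left(-2 + \left(\left(-10 + 2 p\right) - 5\right)\right)^{2} = \left(-2 + \left(-15 + 2 p\right)\right)^{2} = \left(-17 + 2 p\right)^{2}$)
$K{\left(\frac{2}{13},-16 \right)} + 37 \left(-265\right) = \left(-17 + 2 \left(-16\right)\right)^{2} + 37 \left(-265\right) = \left(-17 - 32\right)^{2} - 9805 = \left(-49\right)^{2} - 9805 = 2401 - 9805 = -7404$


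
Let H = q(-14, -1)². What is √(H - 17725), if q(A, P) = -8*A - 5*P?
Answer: 2*I*√1009 ≈ 63.53*I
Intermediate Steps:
H = 13689 (H = (-8*(-14) - 5*(-1))² = (112 + 5)² = 117² = 13689)
√(H - 17725) = √(13689 - 17725) = √(-4036) = 2*I*√1009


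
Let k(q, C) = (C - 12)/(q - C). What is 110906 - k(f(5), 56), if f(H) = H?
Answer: 5656250/51 ≈ 1.1091e+5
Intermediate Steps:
k(q, C) = (-12 + C)/(q - C)
110906 - k(f(5), 56) = 110906 - (12 - 1*56)/(56 - 1*5) = 110906 - (12 - 56)/(56 - 5) = 110906 - (-44)/51 = 110906 - 1*(-44/51) = 110906 + 44/51 = 5656250/51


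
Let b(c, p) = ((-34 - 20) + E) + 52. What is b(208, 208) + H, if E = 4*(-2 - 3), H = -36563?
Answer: -36585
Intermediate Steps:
E = -20 (E = 4*(-5) = -20)
b(c, p) = -22 (b(c, p) = ((-34 - 20) - 20) + 52 = (-54 - 20) + 52 = -74 + 52 = -22)
b(208, 208) + H = -22 - 36563 = -36585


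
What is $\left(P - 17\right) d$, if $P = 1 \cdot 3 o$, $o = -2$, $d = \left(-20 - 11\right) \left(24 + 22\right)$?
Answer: $32798$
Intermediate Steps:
$d = -1426$ ($d = \left(-31\right) 46 = -1426$)
$P = -6$ ($P = 1 \cdot 3 \left(-2\right) = 3 \left(-2\right) = -6$)
$\left(P - 17\right) d = \left(-6 - 17\right) \left(-1426\right) = \left(-23\right) \left(-1426\right) = 32798$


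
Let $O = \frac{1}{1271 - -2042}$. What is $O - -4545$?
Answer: $\frac{15057586}{3313} \approx 4545.0$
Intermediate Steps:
$O = \frac{1}{3313}$ ($O = \frac{1}{1271 + 2042} = \frac{1}{3313} \approx 0.00030184$)
$O - -4545 = \frac{1}{3313} - -4545 = \frac{1}{3313} + 4545 = \frac{15057586}{3313}$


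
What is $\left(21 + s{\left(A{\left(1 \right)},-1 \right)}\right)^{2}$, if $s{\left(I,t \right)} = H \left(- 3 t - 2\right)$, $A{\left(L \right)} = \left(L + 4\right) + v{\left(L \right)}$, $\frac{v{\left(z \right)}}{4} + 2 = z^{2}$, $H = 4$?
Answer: $625$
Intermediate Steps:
$v{\left(z \right)} = -8 + 4 z^{2}$
$A{\left(L \right)} = -4 + L + 4 L^{2}$ ($A{\left(L \right)} = \left(L + 4\right) + \left(-8 + 4 L^{2}\right) = \left(4 + L\right) + \left(-8 + 4 L^{2}\right) = -4 + L + 4 L^{2}$)
$s{\left(I,t \right)} = -8 - 12 t$ ($s{\left(I,t \right)} = 4 \left(- 3 t - 2\right) = 4 \left(-2 - 3 t\right) = -8 - 12 t$)
$\left(21 + s{\left(A{\left(1 \right)},-1 \right)}\right)^{2} = \left(21 - -4\right)^{2} = \left(21 + \left(-8 + 12\right)\right)^{2} = \left(21 + 4\right)^{2} = 25^{2} = 625$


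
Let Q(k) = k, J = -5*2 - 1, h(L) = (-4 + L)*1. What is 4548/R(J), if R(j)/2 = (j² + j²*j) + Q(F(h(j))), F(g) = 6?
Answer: -1137/602 ≈ -1.8887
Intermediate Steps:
h(L) = -4 + L
J = -11 (J = -10 - 1 = -11)
R(j) = 12 + 2*j² + 2*j³ (R(j) = 2*((j² + j²*j) + 6) = 2*((j² + j³) + 6) = 2*(6 + j² + j³) = 12 + 2*j² + 2*j³)
4548/R(J) = 4548/(12 + 2*(-11)² + 2*(-11)³) = 4548/(12 + 2*121 + 2*(-1331)) = 4548/(12 + 242 - 2662) = 4548/(-2408) = 4548*(-1/2408) = -1137/602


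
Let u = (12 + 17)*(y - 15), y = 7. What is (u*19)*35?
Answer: -154280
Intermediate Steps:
u = -232 (u = (12 + 17)*(7 - 15) = 29*(-8) = -232)
(u*19)*35 = -232*19*35 = -4408*35 = -154280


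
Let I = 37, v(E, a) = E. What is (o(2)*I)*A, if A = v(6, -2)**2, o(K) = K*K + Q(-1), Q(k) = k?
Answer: 3996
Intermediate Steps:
o(K) = -1 + K**2 (o(K) = K*K - 1 = K**2 - 1 = -1 + K**2)
A = 36 (A = 6**2 = 36)
(o(2)*I)*A = ((-1 + 2**2)*37)*36 = ((-1 + 4)*37)*36 = (3*37)*36 = 111*36 = 3996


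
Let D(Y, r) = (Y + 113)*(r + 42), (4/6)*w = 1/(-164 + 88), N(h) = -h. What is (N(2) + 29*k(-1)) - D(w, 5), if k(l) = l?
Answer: -811843/152 ≈ -5341.1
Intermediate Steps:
w = -3/152 (w = 3/(2*(-164 + 88)) = (3/2)/(-76) = (3/2)*(-1/76) = -3/152 ≈ -0.019737)
D(Y, r) = (42 + r)*(113 + Y) (D(Y, r) = (113 + Y)*(42 + r) = (42 + r)*(113 + Y))
(N(2) + 29*k(-1)) - D(w, 5) = (-1*2 + 29*(-1)) - (4746 + 42*(-3/152) + 113*5 - 3/152*5) = (-2 - 29) - (4746 - 63/76 + 565 - 15/152) = -31 - 1*807131/152 = -31 - 807131/152 = -811843/152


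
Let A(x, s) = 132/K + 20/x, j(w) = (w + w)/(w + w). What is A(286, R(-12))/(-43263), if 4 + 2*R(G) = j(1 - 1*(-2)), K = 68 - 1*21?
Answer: -19346/290770623 ≈ -6.6534e-5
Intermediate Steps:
j(w) = 1 (j(w) = (2*w)/((2*w)) = (2*w)*(1/(2*w)) = 1)
K = 47 (K = 68 - 21 = 47)
R(G) = -3/2 (R(G) = -2 + (½)*1 = -2 + ½ = -3/2)
A(x, s) = 132/47 + 20/x
A(286, R(-12))/(-43263) = (132/47 + 20/286)/(-43263) = (132/47 + 20*(1/286))*(-1/43263) = (132/47 + 10/143)*(-1/43263) = (19346/6721)*(-1/43263) = -19346/290770623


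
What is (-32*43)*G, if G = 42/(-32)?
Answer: 1806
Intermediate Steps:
G = -21/16 (G = 42*(-1/32) = -21/16 ≈ -1.3125)
(-32*43)*G = -32*43*(-21/16) = -1376*(-21/16) = 1806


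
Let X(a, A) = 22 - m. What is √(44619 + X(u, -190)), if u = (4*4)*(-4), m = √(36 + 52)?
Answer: √(44641 - 2*√22) ≈ 211.26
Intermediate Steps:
m = 2*√22 (m = √88 = 2*√22 ≈ 9.3808)
u = -64 (u = 16*(-4) = -64)
X(a, A) = 22 - 2*√22
√(44619 + X(u, -190)) = √(44619 + (22 - 2*√22)) = √(44641 - 2*√22)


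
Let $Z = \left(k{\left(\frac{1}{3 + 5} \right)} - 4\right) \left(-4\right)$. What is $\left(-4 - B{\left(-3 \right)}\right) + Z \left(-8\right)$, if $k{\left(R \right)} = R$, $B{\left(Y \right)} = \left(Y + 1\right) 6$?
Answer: $-116$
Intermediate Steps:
$B{\left(Y \right)} = 6 + 6 Y$ ($B{\left(Y \right)} = \left(1 + Y\right) 6 = 6 + 6 Y$)
$Z = \frac{31}{2}$ ($Z = \left(\frac{1}{3 + 5} - 4\right) \left(-4\right) = \left(\frac{1}{8} - 4\right) \left(-4\right) = \left(- \frac{31}{8}\right) \left(-4\right) = \frac{31}{2} \approx 15.5$)
$\left(-4 - B{\left(-3 \right)}\right) + Z \left(-8\right) = \left(-4 - \left(6 + 6 \left(-3\right)\right)\right) + \frac{31}{2} \left(-8\right) = \left(-4 - \left(6 - 18\right)\right) - 124 = \left(-4 - -12\right) - 124 = \left(-4 + 12\right) - 124 = 8 - 124 = -116$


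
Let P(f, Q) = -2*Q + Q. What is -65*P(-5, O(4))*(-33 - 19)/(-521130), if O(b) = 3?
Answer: 338/17371 ≈ 0.019458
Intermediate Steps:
P(f, Q) = -Q
-65*P(-5, O(4))*(-33 - 19)/(-521130) = -65*(-1*3)*(-33 - 19)/(-521130) = -(-195)*(-52)*(-1/521130) = -65*156*(-1/521130) = -10140*(-1/521130) = 338/17371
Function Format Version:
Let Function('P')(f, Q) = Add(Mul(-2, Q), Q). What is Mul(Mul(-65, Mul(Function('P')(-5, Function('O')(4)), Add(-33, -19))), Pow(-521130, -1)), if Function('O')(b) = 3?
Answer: Rational(338, 17371) ≈ 0.019458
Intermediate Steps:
Function('P')(f, Q) = Mul(-1, Q)
Mul(Mul(-65, Mul(Function('P')(-5, Function('O')(4)), Add(-33, -19))), Pow(-521130, -1)) = Mul(Mul(-65, Mul(Mul(-1, 3), Add(-33, -19))), Pow(-521130, -1)) = Mul(Mul(-65, Mul(-3, -52)), Rational(-1, 521130)) = Mul(Mul(-65, 156), Rational(-1, 521130)) = Mul(-10140, Rational(-1, 521130)) = Rational(338, 17371)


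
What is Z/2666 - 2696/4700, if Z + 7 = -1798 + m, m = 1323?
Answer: -1181617/1566275 ≈ -0.75441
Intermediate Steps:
Z = -482 (Z = -7 + (-1798 + 1323) = -7 - 475 = -482)
Z/2666 - 2696/4700 = -482/2666 - 2696/4700 = -482*1/2666 - 2696*1/4700 = -241/1333 - 674/1175 = -1181617/1566275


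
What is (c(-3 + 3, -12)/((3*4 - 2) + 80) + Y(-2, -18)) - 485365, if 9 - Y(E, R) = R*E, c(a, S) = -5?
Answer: -8737057/18 ≈ -4.8539e+5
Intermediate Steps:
Y(E, R) = 9 - E*R (Y(E, R) = 9 - R*E = 9 - E*R)
(c(-3 + 3, -12)/((3*4 - 2) + 80) + Y(-2, -18)) - 485365 = (-5/((3*4 - 2) + 80) + (9 - 1*(-2)*(-18))) - 485365 = (-5/((12 - 2) + 80) + (9 - 36)) - 485365 = (-5/(10 + 80) - 27) - 485365 = (-5/90 - 27) - 485365 = ((1/90)*(-5) - 27) - 485365 = (-1/18 - 27) - 485365 = -487/18 - 485365 = -8737057/18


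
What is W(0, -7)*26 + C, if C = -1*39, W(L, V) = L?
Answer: -39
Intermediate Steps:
C = -39
W(0, -7)*26 + C = 0*26 - 39 = 0 - 39 = -39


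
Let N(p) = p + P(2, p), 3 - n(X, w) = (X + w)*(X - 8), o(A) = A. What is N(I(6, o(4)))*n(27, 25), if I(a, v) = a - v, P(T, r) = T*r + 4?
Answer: -9850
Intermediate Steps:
n(X, w) = 3 - (-8 + X)*(X + w) (n(X, w) = 3 - (X + w)*(X - 8) = 3 - (X + w)*(-8 + X) = 3 - (-8 + X)*(X + w))
P(T, r) = 4 + T*r
N(p) = 4 + 3*p (N(p) = p + (4 + 2*p) = 4 + 3*p)
N(I(6, o(4)))*n(27, 25) = (4 + 3*(6 - 1*4))*(3 - 1*27² + 8*27 + 8*25 - 1*27*25) = (4 + 3*(6 - 4))*(3 - 1*729 + 216 + 200 - 675) = (4 + 3*2)*(3 - 729 + 216 + 200 - 675) = (4 + 6)*(-985) = 10*(-985) = -9850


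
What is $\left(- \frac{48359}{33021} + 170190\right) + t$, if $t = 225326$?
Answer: $\frac{13060285477}{33021} \approx 3.9551 \cdot 10^{5}$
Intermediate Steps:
$\left(- \frac{48359}{33021} + 170190\right) + t = \left(- \frac{48359}{33021} + 170190\right) + 225326 = \frac{5619795631}{33021} + 225326 = \frac{13060285477}{33021}$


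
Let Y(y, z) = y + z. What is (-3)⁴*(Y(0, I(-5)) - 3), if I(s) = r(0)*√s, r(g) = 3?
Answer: -243 + 243*I*√5 ≈ -243.0 + 543.36*I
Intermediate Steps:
I(s) = 3*√s
(-3)⁴*(Y(0, I(-5)) - 3) = (-3)⁴*((0 + 3*√(-5)) - 3) = 81*((0 + 3*(I*√5)) - 3) = 81*((0 + 3*I*√5) - 3) = 81*(3*I*√5 - 3) = 81*(-3 + 3*I*√5) = -243 + 243*I*√5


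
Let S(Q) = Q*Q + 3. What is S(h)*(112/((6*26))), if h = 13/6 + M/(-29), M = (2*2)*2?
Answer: 107191/22707 ≈ 4.7206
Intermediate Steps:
M = 8 (M = 4*2 = 8)
h = 329/174 (h = 13/6 + 8/(-29) = 13*(1/6) + 8*(-1/29) = 13/6 - 8/29 = 329/174 ≈ 1.8908)
S(Q) = 3 + Q**2 (S(Q) = Q**2 + 3 = 3 + Q**2)
S(h)*(112/((6*26))) = (3 + (329/174)**2)*(112/((6*26))) = (3 + 108241/30276)*(112/156) = 199069*(112*(1/156))/30276 = (199069/30276)*(28/39) = 107191/22707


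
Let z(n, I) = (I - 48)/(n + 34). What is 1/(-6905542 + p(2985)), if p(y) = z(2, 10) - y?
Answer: -18/124353505 ≈ -1.4475e-7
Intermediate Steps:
z(n, I) = (-48 + I)/(34 + n)
p(y) = -19/18 - y (p(y) = (-48 + 10)/(34 + 2) - y = -38/36 - y = (1/36)*(-38) - y = -19/18 - y)
1/(-6905542 + p(2985)) = 1/(-6905542 + (-19/18 - 1*2985)) = 1/(-6905542 + (-19/18 - 2985)) = 1/(-6905542 - 53749/18) = 1/(-124353505/18) = -18/124353505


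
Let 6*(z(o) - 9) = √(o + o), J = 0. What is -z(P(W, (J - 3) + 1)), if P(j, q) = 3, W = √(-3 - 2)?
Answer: -9 - √6/6 ≈ -9.4082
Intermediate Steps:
W = I*√5 (W = √(-5) = I*√5 ≈ 2.2361*I)
z(o) = 9 + √2*√o/6 (z(o) = 9 + √(o + o)/6 = 9 + √(2*o)/6 = 9 + (√2*√o)/6 = 9 + √2*√o/6)
-z(P(W, (J - 3) + 1)) = -(9 + √2*√3/6) = -(9 + √6/6) = -9 - √6/6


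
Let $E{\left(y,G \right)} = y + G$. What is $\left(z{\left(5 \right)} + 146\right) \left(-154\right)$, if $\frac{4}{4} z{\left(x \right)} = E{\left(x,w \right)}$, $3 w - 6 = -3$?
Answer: $-23408$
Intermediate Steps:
$w = 1$ ($w = 2 + \frac{1}{3} \left(-3\right) = 2 - 1 = 1$)
$E{\left(y,G \right)} = G + y$
$z{\left(x \right)} = 1 + x$
$\left(z{\left(5 \right)} + 146\right) \left(-154\right) = \left(\left(1 + 5\right) + 146\right) \left(-154\right) = \left(6 + 146\right) \left(-154\right) = 152 \left(-154\right) = -23408$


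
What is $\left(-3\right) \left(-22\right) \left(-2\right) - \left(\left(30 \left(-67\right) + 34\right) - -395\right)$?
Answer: $1449$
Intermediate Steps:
$\left(-3\right) \left(-22\right) \left(-2\right) - \left(\left(30 \left(-67\right) + 34\right) - -395\right) = 66 \left(-2\right) - \left(\left(-2010 + 34\right) + 395\right) = -132 - \left(-1976 + 395\right) = -132 - -1581 = -132 + 1581 = 1449$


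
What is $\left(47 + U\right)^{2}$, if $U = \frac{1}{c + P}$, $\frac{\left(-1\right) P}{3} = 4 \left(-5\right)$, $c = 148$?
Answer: $\frac{95589729}{43264} \approx 2209.5$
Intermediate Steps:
$P = 60$ ($P = - 3 \cdot 4 \left(-5\right) = \left(-3\right) \left(-20\right) = 60$)
$U = \frac{1}{208}$ ($U = \frac{1}{148 + 60} = \frac{1}{208} \approx 0.0048077$)
$\left(47 + U\right)^{2} = \left(47 + \frac{1}{208}\right)^{2} = \left(\frac{9777}{208}\right)^{2} = \frac{95589729}{43264}$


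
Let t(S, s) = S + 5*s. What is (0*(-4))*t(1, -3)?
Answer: 0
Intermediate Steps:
(0*(-4))*t(1, -3) = (0*(-4))*(1 + 5*(-3)) = 0*(1 - 15) = 0*(-14) = 0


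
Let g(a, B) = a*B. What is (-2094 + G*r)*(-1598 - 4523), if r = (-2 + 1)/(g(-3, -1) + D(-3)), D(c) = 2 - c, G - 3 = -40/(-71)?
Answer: 7281817045/568 ≈ 1.2820e+7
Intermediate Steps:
G = 253/71 (G = 3 - 40/(-71) = 3 - 40*(-1/71) = 3 + 40/71 = 253/71 ≈ 3.5634)
g(a, B) = B*a
r = -⅛ (r = (-2 + 1)/(-1*(-3) + (2 - 1*(-3))) = -1/(3 + (2 + 3)) = -1/(3 + 5) = -1/8 = -1*⅛ = -⅛ ≈ -0.12500)
(-2094 + G*r)*(-1598 - 4523) = (-2094 + (253/71)*(-⅛))*(-1598 - 4523) = (-2094 - 253/568)*(-6121) = -1189645/568*(-6121) = 7281817045/568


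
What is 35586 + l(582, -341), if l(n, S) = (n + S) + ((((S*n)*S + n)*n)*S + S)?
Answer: -13431138885802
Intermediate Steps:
l(n, S) = n + 2*S + S*n*(n + n*S²) (l(n, S) = (S + n) + (((n*S² + n)*n)*S + S) = (S + n) + (((n + n*S²)*n)*S + S) = (S + n) + ((n*(n + n*S²))*S + S) = (S + n) + (S*n*(n + n*S²) + S) = (S + n) + (S + S*n*(n + n*S²)) = n + 2*S + S*n*(n + n*S²))
35586 + l(582, -341) = 35586 + (582 + 2*(-341) - 341*582² + (-341)³*582²) = 35586 + (582 - 682 - 341*338724 - 39651821*338724) = 35586 + (582 - 682 - 115504884 - 13431023416404) = 35586 - 13431138921388 = -13431138885802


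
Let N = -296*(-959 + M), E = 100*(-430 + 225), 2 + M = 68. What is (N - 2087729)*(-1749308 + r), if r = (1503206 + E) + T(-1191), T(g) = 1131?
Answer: 484060086871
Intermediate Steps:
M = 66 (M = -2 + 68 = 66)
E = -20500 (E = 100*(-205) = -20500)
N = 264328 (N = -296*(-959 + 66) = -296*(-893) = 264328)
r = 1483837 (r = (1503206 - 20500) + 1131 = 1482706 + 1131 = 1483837)
(N - 2087729)*(-1749308 + r) = (264328 - 2087729)*(-1749308 + 1483837) = -1823401*(-265471) = 484060086871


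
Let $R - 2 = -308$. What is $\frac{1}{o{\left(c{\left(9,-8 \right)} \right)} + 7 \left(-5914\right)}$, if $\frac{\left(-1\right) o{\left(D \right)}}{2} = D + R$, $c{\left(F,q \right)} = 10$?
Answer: $- \frac{1}{40806} \approx -2.4506 \cdot 10^{-5}$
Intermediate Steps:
$R = -306$ ($R = 2 - 308 = -306$)
$o{\left(D \right)} = 612 - 2 D$ ($o{\left(D \right)} = - 2 \left(D - 306\right) = - 2 \left(-306 + D\right) = 612 - 2 D$)
$\frac{1}{o{\left(c{\left(9,-8 \right)} \right)} + 7 \left(-5914\right)} = \frac{1}{\left(612 - 20\right) + 7 \left(-5914\right)} = \frac{1}{\left(612 - 20\right) - 41398} = \frac{1}{592 - 41398} = \frac{1}{-40806} = - \frac{1}{40806}$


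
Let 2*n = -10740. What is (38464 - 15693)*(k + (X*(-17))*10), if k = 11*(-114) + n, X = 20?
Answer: -228256504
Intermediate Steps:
n = -5370 (n = (½)*(-10740) = -5370)
k = -6624 (k = 11*(-114) - 5370 = -1254 - 5370 = -6624)
(38464 - 15693)*(k + (X*(-17))*10) = (38464 - 15693)*(-6624 + (20*(-17))*10) = 22771*(-6624 - 340*10) = 22771*(-6624 - 3400) = 22771*(-10024) = -228256504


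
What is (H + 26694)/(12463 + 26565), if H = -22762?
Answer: 983/9757 ≈ 0.10075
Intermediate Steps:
(H + 26694)/(12463 + 26565) = (-22762 + 26694)/(12463 + 26565) = 3932/39028 = 3932*(1/39028) = 983/9757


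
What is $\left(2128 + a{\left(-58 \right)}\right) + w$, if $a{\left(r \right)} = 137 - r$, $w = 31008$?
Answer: $33331$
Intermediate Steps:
$\left(2128 + a{\left(-58 \right)}\right) + w = \left(2128 + \left(137 - -58\right)\right) + 31008 = \left(2128 + \left(137 + 58\right)\right) + 31008 = \left(2128 + 195\right) + 31008 = 2323 + 31008 = 33331$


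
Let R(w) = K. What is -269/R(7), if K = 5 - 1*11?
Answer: 269/6 ≈ 44.833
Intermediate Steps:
K = -6 (K = 5 - 11 = -6)
R(w) = -6
-269/R(7) = -269/(-6) = -269*(-⅙) = 269/6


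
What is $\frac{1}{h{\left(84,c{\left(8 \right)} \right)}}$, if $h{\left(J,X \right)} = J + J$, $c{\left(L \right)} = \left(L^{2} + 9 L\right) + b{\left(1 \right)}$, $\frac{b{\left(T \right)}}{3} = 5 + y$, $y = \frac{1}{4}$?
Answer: $\frac{1}{168} \approx 0.0059524$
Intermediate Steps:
$y = \frac{1}{4} \approx 0.25$
$b{\left(T \right)} = \frac{63}{4}$ ($b{\left(T \right)} = 3 \left(5 + \frac{1}{4}\right) = 3 \cdot \frac{21}{4} = \frac{63}{4}$)
$c{\left(L \right)} = \frac{63}{4} + L^{2} + 9 L$ ($c{\left(L \right)} = \left(L^{2} + 9 L\right) + \frac{63}{4} = \frac{63}{4} + L^{2} + 9 L$)
$h{\left(J,X \right)} = 2 J$
$\frac{1}{h{\left(84,c{\left(8 \right)} \right)}} = \frac{1}{2 \cdot 84} = \frac{1}{168}$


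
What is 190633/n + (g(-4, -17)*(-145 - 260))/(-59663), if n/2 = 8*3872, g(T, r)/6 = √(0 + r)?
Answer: 190633/61952 + 2430*I*√17/59663 ≈ 3.0771 + 0.16793*I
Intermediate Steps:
g(T, r) = 6*√r (g(T, r) = 6*√(0 + r) = 6*√r)
n = 61952 (n = 2*(8*3872) = 2*30976 = 61952)
190633/n + (g(-4, -17)*(-145 - 260))/(-59663) = 190633/61952 + ((6*√(-17))*(-145 - 260))/(-59663) = 190633*(1/61952) + ((6*(I*√17))*(-405))*(-1/59663) = 190633/61952 + ((6*I*√17)*(-405))*(-1/59663) = 190633/61952 - 2430*I*√17*(-1/59663) = 190633/61952 + 2430*I*√17/59663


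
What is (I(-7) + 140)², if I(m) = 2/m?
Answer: 956484/49 ≈ 19520.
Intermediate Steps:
(I(-7) + 140)² = (2/(-7) + 140)² = (2*(-⅐) + 140)² = (-2/7 + 140)² = (978/7)² = 956484/49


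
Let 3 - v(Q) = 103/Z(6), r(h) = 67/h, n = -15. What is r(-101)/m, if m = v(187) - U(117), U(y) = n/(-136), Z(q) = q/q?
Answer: 9112/1375115 ≈ 0.0066264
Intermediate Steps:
Z(q) = 1
v(Q) = -100 (v(Q) = 3 - 103/1 = 3 - 103 = -100)
U(y) = 15/136 (U(y) = -15/(-136) = -15*(-1/136) = 15/136)
m = -13615/136 (m = -100 - 1*15/136 = -100 - 15/136 = -13615/136 ≈ -100.11)
r(-101)/m = (67/(-101))/(-13615/136) = (67*(-1/101))*(-136/13615) = -67/101*(-136/13615) = 9112/1375115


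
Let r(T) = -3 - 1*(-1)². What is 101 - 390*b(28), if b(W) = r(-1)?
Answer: 1661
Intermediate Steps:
r(T) = -4 (r(T) = -3 - 1*1 = -3 - 1 = -4)
b(W) = -4
101 - 390*b(28) = 101 - 390*(-4) = 101 + 1560 = 1661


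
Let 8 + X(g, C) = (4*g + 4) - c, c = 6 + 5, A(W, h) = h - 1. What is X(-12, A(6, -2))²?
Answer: 3969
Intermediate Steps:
A(W, h) = -1 + h
c = 11
X(g, C) = -15 + 4*g (X(g, C) = -8 + ((4*g + 4) - 1*11) = -8 + ((4 + 4*g) - 11) = -8 + (-7 + 4*g) = -15 + 4*g)
X(-12, A(6, -2))² = (-15 + 4*(-12))² = (-15 - 48)² = (-63)² = 3969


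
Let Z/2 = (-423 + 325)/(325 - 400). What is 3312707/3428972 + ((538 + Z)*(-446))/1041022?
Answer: 98318597482999/133861323351900 ≈ 0.73448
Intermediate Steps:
Z = 196/75 (Z = 2*((-423 + 325)/(325 - 400)) = 2*(-98/(-75)) = 2*(-98*(-1/75)) = 2*(98/75) = 196/75 ≈ 2.6133)
3312707/3428972 + ((538 + Z)*(-446))/1041022 = 3312707/3428972 + ((538 + 196/75)*(-446))/1041022 = 3312707*(1/3428972) + ((40546/75)*(-446))*(1/1041022) = 3312707/3428972 - 18083516/75*1/1041022 = 3312707/3428972 - 9041758/39038325 = 98318597482999/133861323351900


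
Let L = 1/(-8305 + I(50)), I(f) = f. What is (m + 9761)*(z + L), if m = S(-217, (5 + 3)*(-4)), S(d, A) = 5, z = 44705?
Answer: 3604042432884/8255 ≈ 4.3659e+8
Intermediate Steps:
L = -1/8255 (L = 1/(-8305 + 50) = 1/(-8255) = -1/8255 ≈ -0.00012114)
m = 5
(m + 9761)*(z + L) = (5 + 9761)*(44705 - 1/8255) = 9766*(369039774/8255) = 3604042432884/8255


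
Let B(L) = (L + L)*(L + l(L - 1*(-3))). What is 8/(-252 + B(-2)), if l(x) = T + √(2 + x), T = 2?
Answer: -21/661 + √3/1983 ≈ -0.030897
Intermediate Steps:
l(x) = 2 + √(2 + x)
B(L) = 2*L*(2 + L + √(5 + L)) (B(L) = (L + L)*(L + (2 + √(2 + (L - 1*(-3))))) = (2*L)*(L + (2 + √(2 + (L + 3)))) = (2*L)*(L + (2 + √(2 + (3 + L)))) = (2*L)*(L + (2 + √(5 + L))) = (2*L)*(2 + L + √(5 + L)) = 2*L*(2 + L + √(5 + L)))
8/(-252 + B(-2)) = 8/(-252 + 2*(-2)*(2 - 2 + √(5 - 2))) = 8/(-252 + 2*(-2)*(2 - 2 + √3)) = 8/(-252 + 2*(-2)*√3) = 8/(-252 - 4*√3)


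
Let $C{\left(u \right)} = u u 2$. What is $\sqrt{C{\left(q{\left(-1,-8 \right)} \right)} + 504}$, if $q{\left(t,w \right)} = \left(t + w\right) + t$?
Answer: $8 \sqrt{11} \approx 26.533$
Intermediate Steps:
$q{\left(t,w \right)} = w + 2 t$
$C{\left(u \right)} = 2 u^{2}$ ($C{\left(u \right)} = u^{2} \cdot 2 = 2 u^{2}$)
$\sqrt{C{\left(q{\left(-1,-8 \right)} \right)} + 504} = \sqrt{2 \left(-8 + 2 \left(-1\right)\right)^{2} + 504} = \sqrt{2 \left(-8 - 2\right)^{2} + 504} = \sqrt{2 \left(-10\right)^{2} + 504} = \sqrt{2 \cdot 100 + 504} = \sqrt{200 + 504} = \sqrt{704} = 8 \sqrt{11}$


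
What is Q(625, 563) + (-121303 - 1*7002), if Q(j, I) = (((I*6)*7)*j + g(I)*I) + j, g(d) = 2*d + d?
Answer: 15601977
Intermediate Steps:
g(d) = 3*d
Q(j, I) = j + 3*I**2 + 42*I*j (Q(j, I) = (((I*6)*7)*j + (3*I)*I) + j = (((6*I)*7)*j + 3*I**2) + j = ((42*I)*j + 3*I**2) + j = (42*I*j + 3*I**2) + j = (3*I**2 + 42*I*j) + j = j + 3*I**2 + 42*I*j)
Q(625, 563) + (-121303 - 1*7002) = (625 + 3*563**2 + 42*563*625) + (-121303 - 1*7002) = (625 + 3*316969 + 14778750) + (-121303 - 7002) = (625 + 950907 + 14778750) - 128305 = 15730282 - 128305 = 15601977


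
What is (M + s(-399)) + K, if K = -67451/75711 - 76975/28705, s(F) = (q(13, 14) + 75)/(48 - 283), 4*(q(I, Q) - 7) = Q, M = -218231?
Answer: -44582935793401511/204288719970 ≈ -2.1824e+5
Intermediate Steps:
q(I, Q) = 7 + Q/4
s(F) = -171/470 (s(F) = ((7 + (¼)*14) + 75)/(48 - 283) = ((7 + 7/2) + 75)/(-235) = (21/2 + 75)*(-1/235) = (171/2)*(-1/235) = -171/470)
K = -1552807036/434656851 (K = -67451*1/75711 - 76975*1/28705 = -67451/75711 - 15395/5741 = -1552807036/434656851 ≈ -3.5725)
(M + s(-399)) + K = (-218231 - 171/470) - 1552807036/434656851 = -102568741/470 - 1552807036/434656851 = -44582935793401511/204288719970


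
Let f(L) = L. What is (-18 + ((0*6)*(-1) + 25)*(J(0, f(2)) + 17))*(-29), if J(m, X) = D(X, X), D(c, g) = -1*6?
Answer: -7453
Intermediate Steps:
D(c, g) = -6
J(m, X) = -6
(-18 + ((0*6)*(-1) + 25)*(J(0, f(2)) + 17))*(-29) = (-18 + ((0*6)*(-1) + 25)*(-6 + 17))*(-29) = (-18 + (0*(-1) + 25)*11)*(-29) = (-18 + (0 + 25)*11)*(-29) = (-18 + 25*11)*(-29) = (-18 + 275)*(-29) = 257*(-29) = -7453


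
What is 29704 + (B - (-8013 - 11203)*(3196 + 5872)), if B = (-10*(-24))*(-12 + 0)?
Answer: 174277512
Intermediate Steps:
B = -2880 (B = 240*(-12) = -2880)
29704 + (B - (-8013 - 11203)*(3196 + 5872)) = 29704 + (-2880 - (-8013 - 11203)*(3196 + 5872)) = 29704 + (-2880 - (-19216)*9068) = 29704 + (-2880 - 1*(-174250688)) = 29704 + (-2880 + 174250688) = 29704 + 174247808 = 174277512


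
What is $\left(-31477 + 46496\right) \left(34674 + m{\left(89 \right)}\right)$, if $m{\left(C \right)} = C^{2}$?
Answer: $639734305$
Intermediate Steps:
$\left(-31477 + 46496\right) \left(34674 + m{\left(89 \right)}\right) = \left(-31477 + 46496\right) \left(34674 + 89^{2}\right) = 15019 \left(34674 + 7921\right) = 15019 \cdot 42595 = 639734305$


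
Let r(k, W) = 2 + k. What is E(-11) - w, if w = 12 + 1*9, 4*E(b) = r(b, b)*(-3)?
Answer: -57/4 ≈ -14.250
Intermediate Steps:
E(b) = -3/2 - 3*b/4 (E(b) = ((2 + b)*(-3))/4 = (-6 - 3*b)/4 = -3/2 - 3*b/4)
w = 21 (w = 12 + 9 = 21)
E(-11) - w = (-3/2 - ¾*(-11)) - 1*21 = (-3/2 + 33/4) - 21 = 27/4 - 21 = -57/4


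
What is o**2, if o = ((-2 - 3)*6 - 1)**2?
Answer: 923521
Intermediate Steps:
o = 961 (o = (-5*6 - 1)**2 = (-30 - 1)**2 = (-31)**2 = 961)
o**2 = 961**2 = 923521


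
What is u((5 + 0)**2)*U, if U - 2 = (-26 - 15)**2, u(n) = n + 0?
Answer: 42075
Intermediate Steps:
u(n) = n
U = 1683 (U = 2 + (-26 - 15)**2 = 2 + (-41)**2 = 2 + 1681 = 1683)
u((5 + 0)**2)*U = (5 + 0)**2*1683 = 5**2*1683 = 25*1683 = 42075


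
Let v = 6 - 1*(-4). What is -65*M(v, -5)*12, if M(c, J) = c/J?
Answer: 1560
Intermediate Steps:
v = 10 (v = 6 + 4 = 10)
-65*M(v, -5)*12 = -650/(-5)*12 = -650*(-1)/5*12 = -65*(-2)*12 = 130*12 = 1560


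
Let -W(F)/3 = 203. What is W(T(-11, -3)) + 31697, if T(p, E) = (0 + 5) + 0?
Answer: 31088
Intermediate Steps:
T(p, E) = 5 (T(p, E) = 5 + 0 = 5)
W(F) = -609 (W(F) = -3*203 = -609)
W(T(-11, -3)) + 31697 = -609 + 31697 = 31088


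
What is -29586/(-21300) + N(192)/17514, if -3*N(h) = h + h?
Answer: 42953567/31087350 ≈ 1.3817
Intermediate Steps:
N(h) = -2*h/3 (N(h) = -(h + h)/3 = -2*h/3)
-29586/(-21300) + N(192)/17514 = -29586/(-21300) - ⅔*192/17514 = -29586*(-1/21300) - 128*1/17514 = 4931/3550 - 64/8757 = 42953567/31087350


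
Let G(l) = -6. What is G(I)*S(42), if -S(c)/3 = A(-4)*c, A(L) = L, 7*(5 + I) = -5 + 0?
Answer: -3024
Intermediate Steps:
I = -40/7 (I = -5 + (-5 + 0)/7 = -5 + (⅐)*(-5) = -5 - 5/7 = -40/7 ≈ -5.7143)
S(c) = 12*c (S(c) = -(-12)*c = 12*c)
G(I)*S(42) = -72*42 = -6*504 = -3024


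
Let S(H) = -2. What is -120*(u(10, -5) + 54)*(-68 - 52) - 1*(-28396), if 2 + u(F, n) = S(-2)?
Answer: 748396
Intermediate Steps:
u(F, n) = -4 (u(F, n) = -2 - 2 = -4)
-120*(u(10, -5) + 54)*(-68 - 52) - 1*(-28396) = -120*(-4 + 54)*(-68 - 52) - 1*(-28396) = -6000*(-120) + 28396 = -120*(-6000) + 28396 = 720000 + 28396 = 748396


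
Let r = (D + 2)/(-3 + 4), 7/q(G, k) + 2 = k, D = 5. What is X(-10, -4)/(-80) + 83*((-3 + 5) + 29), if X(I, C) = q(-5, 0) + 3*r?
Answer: 82329/32 ≈ 2572.8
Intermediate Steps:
q(G, k) = 7/(-2 + k)
r = 7 (r = (5 + 2)/(-3 + 4) = 7/1 = 7*1 = 7)
X(I, C) = 35/2 (X(I, C) = 7/(-2 + 0) + 3*7 = 7/(-2) + 21 = 7*(-½) + 21 = -7/2 + 21 = 35/2)
X(-10, -4)/(-80) + 83*((-3 + 5) + 29) = (35/2)/(-80) + 83*((-3 + 5) + 29) = (35/2)*(-1/80) + 83*(2 + 29) = -7/32 + 83*31 = -7/32 + 2573 = 82329/32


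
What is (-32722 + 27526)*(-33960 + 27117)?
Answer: 35556228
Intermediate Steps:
(-32722 + 27526)*(-33960 + 27117) = -5196*(-6843) = 35556228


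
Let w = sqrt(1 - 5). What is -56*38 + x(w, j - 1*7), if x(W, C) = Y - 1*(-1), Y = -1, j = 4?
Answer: -2128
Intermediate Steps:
w = 2*I (w = sqrt(-4) = 2*I ≈ 2.0*I)
x(W, C) = 0 (x(W, C) = -1 - 1*(-1) = -1 + 1 = 0)
-56*38 + x(w, j - 1*7) = -56*38 + 0 = -2128 + 0 = -2128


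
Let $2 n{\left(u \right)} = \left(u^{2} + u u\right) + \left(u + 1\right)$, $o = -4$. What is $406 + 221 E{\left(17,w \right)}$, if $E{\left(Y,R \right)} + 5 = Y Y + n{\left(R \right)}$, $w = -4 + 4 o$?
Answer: $\frac{298941}{2} \approx 1.4947 \cdot 10^{5}$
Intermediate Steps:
$n{\left(u \right)} = \frac{1}{2} + u^{2} + \frac{u}{2}$ ($n{\left(u \right)} = \frac{\left(u^{2} + u u\right) + \left(u + 1\right)}{2} = \frac{\left(u^{2} + u^{2}\right) + \left(1 + u\right)}{2} = \frac{2 u^{2} + \left(1 + u\right)}{2} = \frac{1 + u + 2 u^{2}}{2} = \frac{1}{2} + u^{2} + \frac{u}{2}$)
$w = -20$ ($w = -4 + 4 \left(-4\right) = -4 - 16 = -20$)
$E{\left(Y,R \right)} = - \frac{9}{2} + R^{2} + Y^{2} + \frac{R}{2}$ ($E{\left(Y,R \right)} = -5 + \left(Y Y + \left(\frac{1}{2} + R^{2} + \frac{R}{2}\right)\right) = -5 + \left(Y^{2} + \left(\frac{1}{2} + R^{2} + \frac{R}{2}\right)\right) = -5 + \left(\frac{1}{2} + R^{2} + Y^{2} + \frac{R}{2}\right) = - \frac{9}{2} + R^{2} + Y^{2} + \frac{R}{2}$)
$406 + 221 E{\left(17,w \right)} = 406 + 221 \left(- \frac{9}{2} + \left(-20\right)^{2} + 17^{2} + \frac{1}{2} \left(-20\right)\right) = 406 + 221 \left(- \frac{9}{2} + 400 + 289 - 10\right) = 406 + 221 \cdot \frac{1349}{2} = 406 + \frac{298129}{2} = \frac{298941}{2}$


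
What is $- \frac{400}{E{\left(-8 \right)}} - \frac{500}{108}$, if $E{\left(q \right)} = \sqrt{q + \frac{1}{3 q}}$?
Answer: $- \frac{125}{27} + \frac{800 i \sqrt{1158}}{193} \approx -4.6296 + 141.05 i$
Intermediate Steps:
$E{\left(q \right)} = \sqrt{q + \frac{1}{3 q}}$
$- \frac{400}{E{\left(-8 \right)}} - \frac{500}{108} = - \frac{400}{\frac{1}{3} \sqrt{\frac{3}{-8} + 9 \left(-8\right)}} - \frac{500}{108} = - \frac{400}{\frac{1}{3} \sqrt{3 \left(- \frac{1}{8}\right) - 72}} - \frac{125}{27} = - \frac{400}{\frac{1}{3} \sqrt{- \frac{3}{8} - 72}} - \frac{125}{27} = - \frac{400}{\frac{1}{3} \sqrt{- \frac{579}{8}}} - \frac{125}{27} = - \frac{400}{\frac{1}{3} \frac{i \sqrt{1158}}{4}} - \frac{125}{27} = - \frac{400}{\frac{1}{12} i \sqrt{1158}} - \frac{125}{27} = - 400 \left(- \frac{2 i \sqrt{1158}}{193}\right) - \frac{125}{27} = \frac{800 i \sqrt{1158}}{193} - \frac{125}{27} = - \frac{125}{27} + \frac{800 i \sqrt{1158}}{193}$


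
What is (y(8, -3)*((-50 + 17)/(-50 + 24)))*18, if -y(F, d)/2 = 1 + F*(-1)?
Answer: 4158/13 ≈ 319.85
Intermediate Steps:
y(F, d) = -2 + 2*F (y(F, d) = -2*(1 + F*(-1)) = -2*(1 - F) = -2 + 2*F)
(y(8, -3)*((-50 + 17)/(-50 + 24)))*18 = ((-2 + 2*8)*((-50 + 17)/(-50 + 24)))*18 = ((-2 + 16)*(-33/(-26)))*18 = (14*(-33*(-1/26)))*18 = (14*(33/26))*18 = (231/13)*18 = 4158/13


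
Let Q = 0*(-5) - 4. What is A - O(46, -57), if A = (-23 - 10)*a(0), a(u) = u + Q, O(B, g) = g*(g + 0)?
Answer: -3117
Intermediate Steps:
Q = -4 (Q = 0 - 4 = -4)
O(B, g) = g² (O(B, g) = g*g = g²)
a(u) = -4 + u (a(u) = u - 4 = -4 + u)
A = 132 (A = (-23 - 10)*(-4 + 0) = -33*(-4) = 132)
A - O(46, -57) = 132 - 1*(-57)² = 132 - 1*3249 = 132 - 3249 = -3117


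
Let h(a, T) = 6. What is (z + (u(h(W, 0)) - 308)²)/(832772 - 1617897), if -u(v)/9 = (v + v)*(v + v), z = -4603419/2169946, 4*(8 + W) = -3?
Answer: -5582867184517/1703678853250 ≈ -3.2769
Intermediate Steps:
W = -35/4 (W = -8 + (¼)*(-3) = -8 - ¾ = -35/4 ≈ -8.7500)
z = -4603419/2169946 (z = -4603419*1/2169946 = -4603419/2169946 ≈ -2.1214)
u(v) = -36*v² (u(v) = -9*(v + v)*(v + v) = -9*2*v*2*v = -36*v²)
(z + (u(h(W, 0)) - 308)²)/(832772 - 1617897) = (-4603419/2169946 + (-36*6² - 308)²)/(832772 - 1617897) = (-4603419/2169946 + (-36*36 - 308)²)/(-785125) = (-4603419/2169946 + (-1296 - 308)²)*(-1/785125) = (-4603419/2169946 + (-1604)²)*(-1/785125) = (-4603419/2169946 + 2572816)*(-1/785125) = (5582867184517/2169946)*(-1/785125) = -5582867184517/1703678853250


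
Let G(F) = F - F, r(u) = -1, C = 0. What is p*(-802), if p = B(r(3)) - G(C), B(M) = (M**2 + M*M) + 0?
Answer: -1604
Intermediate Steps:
B(M) = 2*M**2 (B(M) = (M**2 + M**2) + 0 = 2*M**2 + 0 = 2*M**2)
G(F) = 0
p = 2 (p = 2*(-1)**2 - 1*0 = 2*1 + 0 = 2 + 0 = 2)
p*(-802) = 2*(-802) = -1604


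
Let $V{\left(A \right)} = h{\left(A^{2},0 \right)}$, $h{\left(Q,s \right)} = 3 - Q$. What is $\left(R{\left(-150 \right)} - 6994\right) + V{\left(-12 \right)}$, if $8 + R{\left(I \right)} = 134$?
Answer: $-7009$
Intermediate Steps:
$R{\left(I \right)} = 126$ ($R{\left(I \right)} = -8 + 134 = 126$)
$V{\left(A \right)} = 3 - A^{2}$
$\left(R{\left(-150 \right)} - 6994\right) + V{\left(-12 \right)} = \left(126 - 6994\right) + \left(3 - \left(-12\right)^{2}\right) = -6868 + \left(3 - 144\right) = -6868 - 141 = -7009$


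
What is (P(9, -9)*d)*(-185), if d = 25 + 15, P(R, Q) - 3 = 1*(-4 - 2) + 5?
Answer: -14800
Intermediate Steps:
P(R, Q) = 2 (P(R, Q) = 3 + (1*(-4 - 2) + 5) = 3 + (1*(-6) + 5) = 3 + (-6 + 5) = 3 - 1 = 2)
d = 40
(P(9, -9)*d)*(-185) = (2*40)*(-185) = 80*(-185) = -14800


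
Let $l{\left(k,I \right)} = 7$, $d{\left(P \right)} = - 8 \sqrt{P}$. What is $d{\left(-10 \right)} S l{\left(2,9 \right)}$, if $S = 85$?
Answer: $- 4760 i \sqrt{10} \approx - 15052.0 i$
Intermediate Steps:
$d{\left(-10 \right)} S l{\left(2,9 \right)} = - 8 \sqrt{-10} \cdot 85 \cdot 7 = - 8 i \sqrt{10} \cdot 85 \cdot 7 = - 680 i \sqrt{10} \cdot 7 = - 4760 i \sqrt{10}$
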